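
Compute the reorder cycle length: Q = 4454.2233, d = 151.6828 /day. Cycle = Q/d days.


Cycle = 4454.2233 / 151.6828 = 29.3654

29.3654 days


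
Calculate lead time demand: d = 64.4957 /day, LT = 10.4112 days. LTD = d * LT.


LTD = 64.4957 * 10.4112 = 671.4776

671.4776 units


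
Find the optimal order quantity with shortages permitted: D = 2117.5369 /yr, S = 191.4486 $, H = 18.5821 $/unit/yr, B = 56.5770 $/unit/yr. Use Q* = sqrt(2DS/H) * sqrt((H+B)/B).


sqrt(2DS/H) = 208.8859
sqrt((H+B)/B) = 1.1526
Q* = 208.8859 * 1.1526 = 240.7576

240.7576 units


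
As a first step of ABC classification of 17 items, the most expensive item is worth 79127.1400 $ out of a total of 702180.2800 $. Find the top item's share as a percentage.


Top item = 79127.1400
Total = 702180.2800
Percentage = 79127.1400 / 702180.2800 * 100 = 11.2688

11.2688%


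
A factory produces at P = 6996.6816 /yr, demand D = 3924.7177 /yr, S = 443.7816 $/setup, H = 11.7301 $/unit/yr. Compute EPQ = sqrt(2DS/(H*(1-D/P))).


1 - D/P = 1 - 0.5609 = 0.4391
H*(1-D/P) = 5.1502
2DS = 3483435.0009
EPQ = sqrt(676366.3607) = 822.4150

822.4150 units


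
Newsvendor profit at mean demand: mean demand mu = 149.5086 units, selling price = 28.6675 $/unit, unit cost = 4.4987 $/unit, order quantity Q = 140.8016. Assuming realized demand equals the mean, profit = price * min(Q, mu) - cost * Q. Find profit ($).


Sales at mu = min(140.8016, 149.5086) = 140.8016
Revenue = 28.6675 * 140.8016 = 4036.4299
Total cost = 4.4987 * 140.8016 = 633.4242
Profit = 4036.4299 - 633.4242 = 3403.0057

3403.0057 $


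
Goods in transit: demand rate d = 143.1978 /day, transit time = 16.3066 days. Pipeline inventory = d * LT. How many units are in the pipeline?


Pipeline = 143.1978 * 16.3066 = 2335.0692

2335.0692 units


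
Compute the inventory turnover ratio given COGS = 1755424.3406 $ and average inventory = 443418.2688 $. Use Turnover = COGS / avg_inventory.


Turnover = 1755424.3406 / 443418.2688 = 3.9588

3.9588


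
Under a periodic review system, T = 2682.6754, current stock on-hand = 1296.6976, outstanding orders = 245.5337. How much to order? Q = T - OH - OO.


Inventory position = OH + OO = 1296.6976 + 245.5337 = 1542.2313
Q = 2682.6754 - 1542.2313 = 1140.4441

1140.4441 units


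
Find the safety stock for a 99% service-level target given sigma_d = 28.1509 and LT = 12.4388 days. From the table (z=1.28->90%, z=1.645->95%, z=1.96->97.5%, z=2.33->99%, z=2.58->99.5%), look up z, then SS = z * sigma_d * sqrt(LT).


From the table, SL = 99% corresponds to z = 2.33
sqrt(LT) = sqrt(12.4388) = 3.5269
SS = 2.33 * 28.1509 * 3.5269 = 231.3329

231.3329 units


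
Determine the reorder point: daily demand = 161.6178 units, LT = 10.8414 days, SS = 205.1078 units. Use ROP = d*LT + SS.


d*LT = 161.6178 * 10.8414 = 1752.1632
ROP = 1752.1632 + 205.1078 = 1957.2710

1957.2710 units


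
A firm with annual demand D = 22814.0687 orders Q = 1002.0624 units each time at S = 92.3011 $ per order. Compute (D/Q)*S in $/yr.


Number of orders = D/Q = 22.7671
Cost = 22.7671 * 92.3011 = 2101.4296

2101.4296 $/yr


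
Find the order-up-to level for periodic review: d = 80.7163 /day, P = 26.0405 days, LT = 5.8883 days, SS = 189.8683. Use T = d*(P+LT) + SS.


P + LT = 31.9288
d*(P+LT) = 80.7163 * 31.9288 = 2577.1746
T = 2577.1746 + 189.8683 = 2767.0429

2767.0429 units


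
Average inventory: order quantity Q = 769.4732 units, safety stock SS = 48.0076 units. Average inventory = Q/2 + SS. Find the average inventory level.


Q/2 = 384.7366
Avg = 384.7366 + 48.0076 = 432.7442

432.7442 units


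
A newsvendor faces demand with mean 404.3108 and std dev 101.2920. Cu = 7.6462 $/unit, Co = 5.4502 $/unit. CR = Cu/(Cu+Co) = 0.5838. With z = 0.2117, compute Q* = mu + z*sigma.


CR = Cu/(Cu+Co) = 7.6462/(7.6462+5.4502) = 0.5838
z = 0.2117
Q* = 404.3108 + 0.2117 * 101.2920 = 425.7543

425.7543 units


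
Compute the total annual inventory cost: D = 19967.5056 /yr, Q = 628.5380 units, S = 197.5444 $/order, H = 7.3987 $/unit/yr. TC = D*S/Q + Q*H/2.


Ordering cost = D*S/Q = 6275.6252
Holding cost = Q*H/2 = 2325.1821
TC = 6275.6252 + 2325.1821 = 8600.8073

8600.8073 $/yr


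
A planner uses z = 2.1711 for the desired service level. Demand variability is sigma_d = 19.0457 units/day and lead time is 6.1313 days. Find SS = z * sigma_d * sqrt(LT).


sqrt(LT) = sqrt(6.1313) = 2.4761
SS = 2.1711 * 19.0457 * 2.4761 = 102.3889

102.3889 units


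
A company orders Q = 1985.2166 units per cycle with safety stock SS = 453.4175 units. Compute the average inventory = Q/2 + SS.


Q/2 = 992.6083
Avg = 992.6083 + 453.4175 = 1446.0258

1446.0258 units


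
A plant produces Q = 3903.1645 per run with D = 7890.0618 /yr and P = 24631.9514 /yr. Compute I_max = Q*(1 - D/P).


D/P = 0.3203
1 - D/P = 0.6797
I_max = 3903.1645 * 0.6797 = 2652.9100

2652.9100 units


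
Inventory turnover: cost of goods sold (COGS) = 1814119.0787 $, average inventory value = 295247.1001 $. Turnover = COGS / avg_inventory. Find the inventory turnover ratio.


Turnover = 1814119.0787 / 295247.1001 = 6.1444

6.1444


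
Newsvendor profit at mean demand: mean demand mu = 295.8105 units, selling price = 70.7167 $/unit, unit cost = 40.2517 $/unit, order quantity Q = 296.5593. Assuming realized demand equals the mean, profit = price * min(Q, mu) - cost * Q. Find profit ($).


Sales at mu = min(296.5593, 295.8105) = 295.8105
Revenue = 70.7167 * 295.8105 = 20918.7424
Total cost = 40.2517 * 296.5593 = 11937.0160
Profit = 20918.7424 - 11937.0160 = 8981.7264

8981.7264 $


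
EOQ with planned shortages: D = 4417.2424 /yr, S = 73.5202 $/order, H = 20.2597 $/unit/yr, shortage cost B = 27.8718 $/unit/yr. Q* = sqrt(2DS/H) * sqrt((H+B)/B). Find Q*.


sqrt(2DS/H) = 179.0513
sqrt((H+B)/B) = 1.3141
Q* = 179.0513 * 1.3141 = 235.2933

235.2933 units


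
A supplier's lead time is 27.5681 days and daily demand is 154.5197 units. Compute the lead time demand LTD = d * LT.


LTD = 154.5197 * 27.5681 = 4259.8145

4259.8145 units


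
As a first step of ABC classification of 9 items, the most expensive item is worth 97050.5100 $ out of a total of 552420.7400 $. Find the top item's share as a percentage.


Top item = 97050.5100
Total = 552420.7400
Percentage = 97050.5100 / 552420.7400 * 100 = 17.5682

17.5682%


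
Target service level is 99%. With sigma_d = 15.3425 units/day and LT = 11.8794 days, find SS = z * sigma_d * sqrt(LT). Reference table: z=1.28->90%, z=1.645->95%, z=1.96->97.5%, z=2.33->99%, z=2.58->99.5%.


From the table, SL = 99% corresponds to z = 2.33
sqrt(LT) = sqrt(11.8794) = 3.4467
SS = 2.33 * 15.3425 * 3.4467 = 123.2109

123.2109 units


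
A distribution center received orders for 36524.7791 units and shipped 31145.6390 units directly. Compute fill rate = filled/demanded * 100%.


FR = 31145.6390 / 36524.7791 * 100 = 85.2726

85.2726%


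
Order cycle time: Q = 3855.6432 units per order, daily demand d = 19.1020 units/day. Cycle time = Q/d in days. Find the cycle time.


Cycle = 3855.6432 / 19.1020 = 201.8450

201.8450 days


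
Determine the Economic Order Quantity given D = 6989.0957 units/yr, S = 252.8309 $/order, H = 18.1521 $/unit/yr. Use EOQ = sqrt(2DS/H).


2*D*S = 2 * 6989.0957 * 252.8309 = 3534118.7120
2*D*S/H = 194694.7577
EOQ = sqrt(194694.7577) = 441.2423

441.2423 units


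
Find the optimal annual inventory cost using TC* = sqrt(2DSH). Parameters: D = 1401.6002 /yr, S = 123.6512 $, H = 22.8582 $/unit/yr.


2*D*S*H = 7923088.5585
TC* = sqrt(7923088.5585) = 2814.7981

2814.7981 $/yr


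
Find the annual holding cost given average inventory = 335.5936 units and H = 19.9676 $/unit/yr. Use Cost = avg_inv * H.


Cost = 335.5936 * 19.9676 = 6700.9988

6700.9988 $/yr


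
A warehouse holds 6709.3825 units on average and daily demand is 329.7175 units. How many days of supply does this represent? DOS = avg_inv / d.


DOS = 6709.3825 / 329.7175 = 20.3489

20.3489 days


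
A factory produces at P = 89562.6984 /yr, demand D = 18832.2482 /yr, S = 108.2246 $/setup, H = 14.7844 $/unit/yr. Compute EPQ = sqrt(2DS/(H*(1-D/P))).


1 - D/P = 1 - 0.2103 = 0.7897
H*(1-D/P) = 11.6757
2DS = 4076225.0571
EPQ = sqrt(349120.3768) = 590.8641

590.8641 units


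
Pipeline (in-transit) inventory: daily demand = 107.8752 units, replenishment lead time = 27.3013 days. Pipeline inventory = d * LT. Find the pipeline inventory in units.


Pipeline = 107.8752 * 27.3013 = 2945.1332

2945.1332 units


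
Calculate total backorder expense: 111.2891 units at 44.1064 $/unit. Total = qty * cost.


Total = 111.2891 * 44.1064 = 4908.5616

4908.5616 $


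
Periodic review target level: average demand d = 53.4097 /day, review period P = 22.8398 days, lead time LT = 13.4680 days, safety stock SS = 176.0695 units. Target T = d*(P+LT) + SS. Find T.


P + LT = 36.3078
d*(P+LT) = 53.4097 * 36.3078 = 1939.1887
T = 1939.1887 + 176.0695 = 2115.2582

2115.2582 units


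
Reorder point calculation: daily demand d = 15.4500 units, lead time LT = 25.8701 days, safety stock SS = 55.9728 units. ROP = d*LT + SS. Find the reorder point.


d*LT = 15.4500 * 25.8701 = 399.6930
ROP = 399.6930 + 55.9728 = 455.6658

455.6658 units


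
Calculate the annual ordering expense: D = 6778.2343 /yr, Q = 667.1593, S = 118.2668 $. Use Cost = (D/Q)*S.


Number of orders = D/Q = 10.1598
Cost = 10.1598 * 118.2668 = 1201.5722

1201.5722 $/yr


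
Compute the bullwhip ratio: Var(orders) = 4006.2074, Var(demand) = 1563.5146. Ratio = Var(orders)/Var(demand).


BW = 4006.2074 / 1563.5146 = 2.5623

2.5623


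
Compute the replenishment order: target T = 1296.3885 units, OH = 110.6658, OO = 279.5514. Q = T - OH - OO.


Inventory position = OH + OO = 110.6658 + 279.5514 = 390.2172
Q = 1296.3885 - 390.2172 = 906.1713

906.1713 units


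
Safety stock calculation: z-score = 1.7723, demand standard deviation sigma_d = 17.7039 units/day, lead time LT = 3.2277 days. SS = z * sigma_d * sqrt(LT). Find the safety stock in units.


sqrt(LT) = sqrt(3.2277) = 1.7966
SS = 1.7723 * 17.7039 * 1.7966 = 56.3706

56.3706 units


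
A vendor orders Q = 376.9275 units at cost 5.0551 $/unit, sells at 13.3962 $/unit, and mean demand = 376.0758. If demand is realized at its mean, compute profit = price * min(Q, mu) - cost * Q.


Sales at mu = min(376.9275, 376.0758) = 376.0758
Revenue = 13.3962 * 376.0758 = 5037.9866
Total cost = 5.0551 * 376.9275 = 1905.4062
Profit = 5037.9866 - 1905.4062 = 3132.5804

3132.5804 $


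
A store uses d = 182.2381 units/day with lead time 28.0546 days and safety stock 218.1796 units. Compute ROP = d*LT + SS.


d*LT = 182.2381 * 28.0546 = 5112.6170
ROP = 5112.6170 + 218.1796 = 5330.7966

5330.7966 units


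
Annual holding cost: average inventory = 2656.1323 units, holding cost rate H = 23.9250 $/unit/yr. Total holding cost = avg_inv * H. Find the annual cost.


Cost = 2656.1323 * 23.9250 = 63547.9653

63547.9653 $/yr


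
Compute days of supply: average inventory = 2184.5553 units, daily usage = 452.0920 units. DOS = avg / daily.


DOS = 2184.5553 / 452.0920 = 4.8321

4.8321 days


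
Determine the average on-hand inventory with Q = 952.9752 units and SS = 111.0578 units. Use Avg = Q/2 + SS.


Q/2 = 476.4876
Avg = 476.4876 + 111.0578 = 587.5454

587.5454 units


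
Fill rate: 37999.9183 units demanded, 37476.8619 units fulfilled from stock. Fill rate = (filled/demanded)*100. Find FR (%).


FR = 37476.8619 / 37999.9183 * 100 = 98.6235

98.6235%


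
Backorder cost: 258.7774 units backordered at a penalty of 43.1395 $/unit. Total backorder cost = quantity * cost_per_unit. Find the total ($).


Total = 258.7774 * 43.1395 = 11163.5276

11163.5276 $


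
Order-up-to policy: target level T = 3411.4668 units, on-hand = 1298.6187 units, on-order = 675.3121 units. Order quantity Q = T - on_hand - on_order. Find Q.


Inventory position = OH + OO = 1298.6187 + 675.3121 = 1973.9308
Q = 3411.4668 - 1973.9308 = 1437.5360

1437.5360 units


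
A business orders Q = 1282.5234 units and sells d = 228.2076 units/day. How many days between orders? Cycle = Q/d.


Cycle = 1282.5234 / 228.2076 = 5.6200

5.6200 days


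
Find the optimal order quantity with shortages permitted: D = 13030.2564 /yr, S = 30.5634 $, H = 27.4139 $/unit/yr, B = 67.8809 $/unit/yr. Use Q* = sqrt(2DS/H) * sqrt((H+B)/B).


sqrt(2DS/H) = 170.4539
sqrt((H+B)/B) = 1.1848
Q* = 170.4539 * 1.1848 = 201.9611

201.9611 units


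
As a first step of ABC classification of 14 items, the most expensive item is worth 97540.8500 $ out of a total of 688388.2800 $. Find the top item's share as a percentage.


Top item = 97540.8500
Total = 688388.2800
Percentage = 97540.8500 / 688388.2800 * 100 = 14.1695

14.1695%


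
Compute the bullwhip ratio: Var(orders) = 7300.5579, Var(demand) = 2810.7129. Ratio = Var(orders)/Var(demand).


BW = 7300.5579 / 2810.7129 = 2.5974

2.5974


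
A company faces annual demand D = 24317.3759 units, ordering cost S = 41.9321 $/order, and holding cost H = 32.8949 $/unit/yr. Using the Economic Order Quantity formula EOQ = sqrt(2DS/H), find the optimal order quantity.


2*D*S = 2 * 24317.3759 * 41.9321 = 2039357.2760
2*D*S/H = 61996.1537
EOQ = sqrt(61996.1537) = 248.9903

248.9903 units


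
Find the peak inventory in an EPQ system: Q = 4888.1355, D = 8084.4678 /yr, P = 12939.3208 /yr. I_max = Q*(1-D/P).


D/P = 0.6248
1 - D/P = 0.3752
I_max = 4888.1355 * 0.3752 = 1834.0359

1834.0359 units


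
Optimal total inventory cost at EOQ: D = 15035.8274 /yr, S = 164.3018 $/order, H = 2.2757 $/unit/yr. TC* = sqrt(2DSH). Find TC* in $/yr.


2*D*S*H = 11243840.0326
TC* = sqrt(11243840.0326) = 3353.1836

3353.1836 $/yr


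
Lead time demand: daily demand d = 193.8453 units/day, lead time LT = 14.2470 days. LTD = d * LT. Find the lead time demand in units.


LTD = 193.8453 * 14.2470 = 2761.7140

2761.7140 units


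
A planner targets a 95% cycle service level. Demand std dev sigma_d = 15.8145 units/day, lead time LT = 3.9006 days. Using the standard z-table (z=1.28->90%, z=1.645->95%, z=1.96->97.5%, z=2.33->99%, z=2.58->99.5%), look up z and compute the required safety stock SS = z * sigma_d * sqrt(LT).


From the table, SL = 95% corresponds to z = 1.645
sqrt(LT) = sqrt(3.9006) = 1.9750
SS = 1.645 * 15.8145 * 1.9750 = 51.3792

51.3792 units


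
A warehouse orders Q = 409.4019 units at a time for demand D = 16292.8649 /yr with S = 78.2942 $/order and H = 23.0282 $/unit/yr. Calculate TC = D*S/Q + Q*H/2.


Ordering cost = D*S/Q = 3115.8547
Holding cost = Q*H/2 = 4713.8944
TC = 3115.8547 + 4713.8944 = 7829.7491

7829.7491 $/yr


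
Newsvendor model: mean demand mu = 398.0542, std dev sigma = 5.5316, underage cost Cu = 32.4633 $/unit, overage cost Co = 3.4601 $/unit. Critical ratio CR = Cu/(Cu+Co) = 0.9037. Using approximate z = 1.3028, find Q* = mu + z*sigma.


CR = Cu/(Cu+Co) = 32.4633/(32.4633+3.4601) = 0.9037
z = 1.3028
Q* = 398.0542 + 1.3028 * 5.5316 = 405.2608

405.2608 units


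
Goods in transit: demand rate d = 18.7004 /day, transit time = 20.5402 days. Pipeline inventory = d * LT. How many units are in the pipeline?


Pipeline = 18.7004 * 20.5402 = 384.1100

384.1100 units


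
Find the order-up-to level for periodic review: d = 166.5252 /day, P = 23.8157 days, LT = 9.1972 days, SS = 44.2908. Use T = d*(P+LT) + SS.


P + LT = 33.0129
d*(P+LT) = 166.5252 * 33.0129 = 5497.4798
T = 5497.4798 + 44.2908 = 5541.7706

5541.7706 units


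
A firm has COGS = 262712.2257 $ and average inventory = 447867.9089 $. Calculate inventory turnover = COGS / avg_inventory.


Turnover = 262712.2257 / 447867.9089 = 0.5866

0.5866


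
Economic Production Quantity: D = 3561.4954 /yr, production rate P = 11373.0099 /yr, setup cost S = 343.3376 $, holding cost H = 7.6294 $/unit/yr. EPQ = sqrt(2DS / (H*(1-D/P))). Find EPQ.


1 - D/P = 1 - 0.3132 = 0.6868
H*(1-D/P) = 5.2402
2DS = 2445590.5661
EPQ = sqrt(466695.4205) = 683.1511

683.1511 units


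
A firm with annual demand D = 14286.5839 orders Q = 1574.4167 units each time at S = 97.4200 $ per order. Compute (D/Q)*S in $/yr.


Number of orders = D/Q = 9.0742
Cost = 9.0742 * 97.4200 = 884.0093

884.0093 $/yr


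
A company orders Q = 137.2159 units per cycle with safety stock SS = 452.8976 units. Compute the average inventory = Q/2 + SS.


Q/2 = 68.6080
Avg = 68.6080 + 452.8976 = 521.5055

521.5055 units


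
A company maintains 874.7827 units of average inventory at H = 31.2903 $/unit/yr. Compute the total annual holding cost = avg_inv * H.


Cost = 874.7827 * 31.2903 = 27372.2131

27372.2131 $/yr


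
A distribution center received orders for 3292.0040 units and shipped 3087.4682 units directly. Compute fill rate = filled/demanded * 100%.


FR = 3087.4682 / 3292.0040 * 100 = 93.7869

93.7869%


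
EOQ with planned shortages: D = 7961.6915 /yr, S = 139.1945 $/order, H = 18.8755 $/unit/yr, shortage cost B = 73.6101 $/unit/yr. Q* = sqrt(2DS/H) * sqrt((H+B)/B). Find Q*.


sqrt(2DS/H) = 342.6727
sqrt((H+B)/B) = 1.1209
Q* = 342.6727 * 1.1209 = 384.1031

384.1031 units


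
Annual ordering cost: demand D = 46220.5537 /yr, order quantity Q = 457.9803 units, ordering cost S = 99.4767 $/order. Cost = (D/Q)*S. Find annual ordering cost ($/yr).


Number of orders = D/Q = 100.9226
Cost = 100.9226 * 99.4767 = 10039.4453

10039.4453 $/yr


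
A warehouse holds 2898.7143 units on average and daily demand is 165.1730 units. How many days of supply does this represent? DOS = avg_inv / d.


DOS = 2898.7143 / 165.1730 = 17.5496

17.5496 days


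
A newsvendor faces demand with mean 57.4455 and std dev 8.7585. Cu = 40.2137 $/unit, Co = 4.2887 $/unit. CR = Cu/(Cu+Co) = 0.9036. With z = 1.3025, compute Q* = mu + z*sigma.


CR = Cu/(Cu+Co) = 40.2137/(40.2137+4.2887) = 0.9036
z = 1.3025
Q* = 57.4455 + 1.3025 * 8.7585 = 68.8534

68.8534 units


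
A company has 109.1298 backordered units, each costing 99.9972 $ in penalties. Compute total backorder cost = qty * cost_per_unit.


Total = 109.1298 * 99.9972 = 10912.6744

10912.6744 $


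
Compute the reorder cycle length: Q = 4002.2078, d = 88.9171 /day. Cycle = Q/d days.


Cycle = 4002.2078 / 88.9171 = 45.0106

45.0106 days


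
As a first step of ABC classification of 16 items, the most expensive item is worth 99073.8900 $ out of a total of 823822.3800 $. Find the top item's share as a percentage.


Top item = 99073.8900
Total = 823822.3800
Percentage = 99073.8900 / 823822.3800 * 100 = 12.0261

12.0261%


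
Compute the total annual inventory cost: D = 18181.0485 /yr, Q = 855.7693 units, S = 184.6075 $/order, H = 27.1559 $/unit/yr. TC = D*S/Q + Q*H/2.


Ordering cost = D*S/Q = 3922.0359
Holding cost = Q*H/2 = 11619.5928
TC = 3922.0359 + 11619.5928 = 15541.6287

15541.6287 $/yr


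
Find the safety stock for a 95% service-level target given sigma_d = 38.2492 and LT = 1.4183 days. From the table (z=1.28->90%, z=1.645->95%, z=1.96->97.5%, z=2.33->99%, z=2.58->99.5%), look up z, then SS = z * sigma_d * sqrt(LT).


From the table, SL = 95% corresponds to z = 1.645
sqrt(LT) = sqrt(1.4183) = 1.1909
SS = 1.645 * 38.2492 * 1.1909 = 74.9329

74.9329 units


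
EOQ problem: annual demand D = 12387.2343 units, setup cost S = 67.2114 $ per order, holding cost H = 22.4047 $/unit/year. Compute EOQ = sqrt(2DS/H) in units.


2*D*S = 2 * 12387.2343 * 67.2114 = 1665126.7189
2*D*S/H = 74320.4202
EOQ = sqrt(74320.4202) = 272.6177

272.6177 units


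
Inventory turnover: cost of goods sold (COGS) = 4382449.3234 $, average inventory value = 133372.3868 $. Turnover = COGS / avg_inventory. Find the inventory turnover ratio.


Turnover = 4382449.3234 / 133372.3868 = 32.8587

32.8587


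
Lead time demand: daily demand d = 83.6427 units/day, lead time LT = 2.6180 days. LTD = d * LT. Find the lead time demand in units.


LTD = 83.6427 * 2.6180 = 218.9766

218.9766 units


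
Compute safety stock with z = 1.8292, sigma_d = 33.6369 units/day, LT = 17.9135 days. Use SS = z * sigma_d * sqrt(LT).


sqrt(LT) = sqrt(17.9135) = 4.2324
SS = 1.8292 * 33.6369 * 4.2324 = 260.4158

260.4158 units


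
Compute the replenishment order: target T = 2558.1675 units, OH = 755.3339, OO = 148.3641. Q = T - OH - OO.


Inventory position = OH + OO = 755.3339 + 148.3641 = 903.6980
Q = 2558.1675 - 903.6980 = 1654.4695

1654.4695 units


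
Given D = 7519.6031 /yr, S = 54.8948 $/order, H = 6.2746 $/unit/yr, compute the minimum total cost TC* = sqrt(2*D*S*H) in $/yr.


2*D*S*H = 5180147.9789
TC* = sqrt(5180147.9789) = 2275.9938

2275.9938 $/yr


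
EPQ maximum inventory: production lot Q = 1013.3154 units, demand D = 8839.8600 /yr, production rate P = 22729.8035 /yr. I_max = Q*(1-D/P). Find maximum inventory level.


D/P = 0.3889
1 - D/P = 0.6111
I_max = 1013.3154 * 0.6111 = 619.2264

619.2264 units


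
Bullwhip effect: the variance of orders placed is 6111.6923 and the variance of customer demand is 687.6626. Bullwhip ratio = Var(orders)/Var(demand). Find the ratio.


BW = 6111.6923 / 687.6626 = 8.8876

8.8876


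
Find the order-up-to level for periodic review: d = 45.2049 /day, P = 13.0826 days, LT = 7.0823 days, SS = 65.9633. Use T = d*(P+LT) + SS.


P + LT = 20.1649
d*(P+LT) = 45.2049 * 20.1649 = 911.5523
T = 911.5523 + 65.9633 = 977.5156

977.5156 units


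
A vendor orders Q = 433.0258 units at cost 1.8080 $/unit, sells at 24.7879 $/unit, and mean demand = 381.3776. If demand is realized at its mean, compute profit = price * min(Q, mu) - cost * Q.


Sales at mu = min(433.0258, 381.3776) = 381.3776
Revenue = 24.7879 * 381.3776 = 9453.5498
Total cost = 1.8080 * 433.0258 = 782.9106
Profit = 9453.5498 - 782.9106 = 8670.6392

8670.6392 $


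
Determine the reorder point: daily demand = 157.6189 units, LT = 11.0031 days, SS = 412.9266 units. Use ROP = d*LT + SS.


d*LT = 157.6189 * 11.0031 = 1734.2965
ROP = 1734.2965 + 412.9266 = 2147.2231

2147.2231 units


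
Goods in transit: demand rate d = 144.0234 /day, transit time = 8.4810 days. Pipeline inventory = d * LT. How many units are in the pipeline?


Pipeline = 144.0234 * 8.4810 = 1221.4625

1221.4625 units


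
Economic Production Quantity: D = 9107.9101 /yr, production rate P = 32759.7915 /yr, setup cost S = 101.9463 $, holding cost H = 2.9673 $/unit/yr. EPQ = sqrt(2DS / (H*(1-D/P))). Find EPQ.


1 - D/P = 1 - 0.2780 = 0.7220
H*(1-D/P) = 2.1423
2DS = 1857035.4709
EPQ = sqrt(866830.4904) = 931.0373

931.0373 units


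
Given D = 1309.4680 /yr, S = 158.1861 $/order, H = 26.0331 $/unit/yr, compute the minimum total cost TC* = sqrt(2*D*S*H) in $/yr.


2*D*S*H = 10784973.7156
TC* = sqrt(10784973.7156) = 3284.0484

3284.0484 $/yr


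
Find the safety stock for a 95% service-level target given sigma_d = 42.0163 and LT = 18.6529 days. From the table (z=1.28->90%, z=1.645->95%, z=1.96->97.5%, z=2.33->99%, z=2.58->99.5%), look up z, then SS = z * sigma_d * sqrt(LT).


From the table, SL = 95% corresponds to z = 1.645
sqrt(LT) = sqrt(18.6529) = 4.3189
SS = 1.645 * 42.0163 * 4.3189 = 298.5086

298.5086 units


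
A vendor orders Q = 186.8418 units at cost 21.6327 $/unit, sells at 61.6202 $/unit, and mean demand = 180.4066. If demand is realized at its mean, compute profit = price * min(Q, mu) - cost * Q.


Sales at mu = min(186.8418, 180.4066) = 180.4066
Revenue = 61.6202 * 180.4066 = 11116.6908
Total cost = 21.6327 * 186.8418 = 4041.8926
Profit = 11116.6908 - 4041.8926 = 7074.7982

7074.7982 $


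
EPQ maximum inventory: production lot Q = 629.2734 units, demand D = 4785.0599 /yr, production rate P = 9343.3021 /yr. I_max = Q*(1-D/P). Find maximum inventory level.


D/P = 0.5121
1 - D/P = 0.4879
I_max = 629.2734 * 0.4879 = 306.9986

306.9986 units


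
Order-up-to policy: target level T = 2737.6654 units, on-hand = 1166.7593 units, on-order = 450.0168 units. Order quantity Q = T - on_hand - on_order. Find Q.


Inventory position = OH + OO = 1166.7593 + 450.0168 = 1616.7761
Q = 2737.6654 - 1616.7761 = 1120.8893

1120.8893 units


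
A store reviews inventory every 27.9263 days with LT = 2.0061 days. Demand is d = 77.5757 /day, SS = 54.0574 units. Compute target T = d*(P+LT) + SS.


P + LT = 29.9324
d*(P+LT) = 77.5757 * 29.9324 = 2322.0269
T = 2322.0269 + 54.0574 = 2376.0843

2376.0843 units


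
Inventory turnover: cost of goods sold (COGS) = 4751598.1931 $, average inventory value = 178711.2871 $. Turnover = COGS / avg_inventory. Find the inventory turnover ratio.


Turnover = 4751598.1931 / 178711.2871 = 26.5881

26.5881


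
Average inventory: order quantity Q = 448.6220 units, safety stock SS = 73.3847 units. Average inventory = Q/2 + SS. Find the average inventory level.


Q/2 = 224.3110
Avg = 224.3110 + 73.3847 = 297.6957

297.6957 units


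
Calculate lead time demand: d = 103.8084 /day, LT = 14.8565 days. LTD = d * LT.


LTD = 103.8084 * 14.8565 = 1542.2295

1542.2295 units


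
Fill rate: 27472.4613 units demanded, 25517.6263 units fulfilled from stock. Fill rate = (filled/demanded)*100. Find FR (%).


FR = 25517.6263 / 27472.4613 * 100 = 92.8844

92.8844%


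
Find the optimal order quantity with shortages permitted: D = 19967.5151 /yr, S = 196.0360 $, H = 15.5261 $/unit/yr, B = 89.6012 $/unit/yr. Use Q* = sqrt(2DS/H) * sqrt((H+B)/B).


sqrt(2DS/H) = 710.0906
sqrt((H+B)/B) = 1.0832
Q* = 710.0906 * 1.0832 = 769.1563

769.1563 units


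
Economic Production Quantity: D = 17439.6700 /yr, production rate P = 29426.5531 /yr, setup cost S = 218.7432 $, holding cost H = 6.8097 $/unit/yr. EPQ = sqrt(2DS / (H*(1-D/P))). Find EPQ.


1 - D/P = 1 - 0.5927 = 0.4073
H*(1-D/P) = 2.7739
2DS = 7629618.4455
EPQ = sqrt(2750476.6585) = 1658.4561

1658.4561 units


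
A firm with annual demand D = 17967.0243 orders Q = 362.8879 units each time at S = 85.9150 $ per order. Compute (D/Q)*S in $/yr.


Number of orders = D/Q = 49.5112
Cost = 49.5112 * 85.9150 = 4253.7569

4253.7569 $/yr


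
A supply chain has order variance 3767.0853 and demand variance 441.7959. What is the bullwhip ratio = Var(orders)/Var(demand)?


BW = 3767.0853 / 441.7959 = 8.5268

8.5268


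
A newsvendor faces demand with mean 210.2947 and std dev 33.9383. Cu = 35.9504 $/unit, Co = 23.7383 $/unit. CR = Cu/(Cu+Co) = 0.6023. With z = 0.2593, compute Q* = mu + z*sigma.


CR = Cu/(Cu+Co) = 35.9504/(35.9504+23.7383) = 0.6023
z = 0.2593
Q* = 210.2947 + 0.2593 * 33.9383 = 219.0949

219.0949 units


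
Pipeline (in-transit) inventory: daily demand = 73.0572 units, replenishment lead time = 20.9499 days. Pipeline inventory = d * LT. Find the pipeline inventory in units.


Pipeline = 73.0572 * 20.9499 = 1530.5410

1530.5410 units


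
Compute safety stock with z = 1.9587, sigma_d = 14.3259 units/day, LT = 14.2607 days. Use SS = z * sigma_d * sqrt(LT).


sqrt(LT) = sqrt(14.2607) = 3.7763
SS = 1.9587 * 14.3259 * 3.7763 = 105.9645

105.9645 units


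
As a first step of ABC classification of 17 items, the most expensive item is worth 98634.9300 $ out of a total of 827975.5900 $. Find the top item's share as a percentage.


Top item = 98634.9300
Total = 827975.5900
Percentage = 98634.9300 / 827975.5900 * 100 = 11.9128

11.9128%


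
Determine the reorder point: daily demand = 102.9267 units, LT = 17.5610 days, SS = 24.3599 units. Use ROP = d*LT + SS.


d*LT = 102.9267 * 17.5610 = 1807.4958
ROP = 1807.4958 + 24.3599 = 1831.8557

1831.8557 units


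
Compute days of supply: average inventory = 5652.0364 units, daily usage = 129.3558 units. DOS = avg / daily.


DOS = 5652.0364 / 129.3558 = 43.6937

43.6937 days


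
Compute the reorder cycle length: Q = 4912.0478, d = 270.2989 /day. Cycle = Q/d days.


Cycle = 4912.0478 / 270.2989 = 18.1727

18.1727 days


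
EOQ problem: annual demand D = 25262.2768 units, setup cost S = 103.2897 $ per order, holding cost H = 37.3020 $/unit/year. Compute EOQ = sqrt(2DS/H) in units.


2*D*S = 2 * 25262.2768 * 103.2897 = 5218665.9840
2*D*S/H = 139903.1147
EOQ = sqrt(139903.1147) = 374.0362

374.0362 units


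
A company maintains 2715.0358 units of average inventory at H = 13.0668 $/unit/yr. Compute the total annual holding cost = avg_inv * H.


Cost = 2715.0358 * 13.0668 = 35476.8298

35476.8298 $/yr


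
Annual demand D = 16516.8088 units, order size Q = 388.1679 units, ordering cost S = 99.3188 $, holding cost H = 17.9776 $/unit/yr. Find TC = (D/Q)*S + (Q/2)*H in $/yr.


Ordering cost = D*S/Q = 4226.0827
Holding cost = Q*H/2 = 3489.1636
TC = 4226.0827 + 3489.1636 = 7715.2463

7715.2463 $/yr


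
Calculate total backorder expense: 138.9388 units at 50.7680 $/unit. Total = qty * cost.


Total = 138.9388 * 50.7680 = 7053.6450

7053.6450 $


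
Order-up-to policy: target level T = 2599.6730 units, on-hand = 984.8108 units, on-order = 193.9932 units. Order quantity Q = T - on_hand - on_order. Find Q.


Inventory position = OH + OO = 984.8108 + 193.9932 = 1178.8040
Q = 2599.6730 - 1178.8040 = 1420.8690

1420.8690 units


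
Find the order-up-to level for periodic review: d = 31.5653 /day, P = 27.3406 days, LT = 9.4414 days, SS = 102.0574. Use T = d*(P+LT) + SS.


P + LT = 36.7820
d*(P+LT) = 31.5653 * 36.7820 = 1161.0349
T = 1161.0349 + 102.0574 = 1263.0923

1263.0923 units


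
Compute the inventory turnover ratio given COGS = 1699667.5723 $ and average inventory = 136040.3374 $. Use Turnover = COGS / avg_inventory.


Turnover = 1699667.5723 / 136040.3374 = 12.4939

12.4939


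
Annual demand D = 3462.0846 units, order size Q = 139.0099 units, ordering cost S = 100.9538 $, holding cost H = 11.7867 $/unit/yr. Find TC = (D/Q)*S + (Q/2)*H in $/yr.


Ordering cost = D*S/Q = 2514.2856
Holding cost = Q*H/2 = 819.2340
TC = 2514.2856 + 819.2340 = 3333.5196

3333.5196 $/yr


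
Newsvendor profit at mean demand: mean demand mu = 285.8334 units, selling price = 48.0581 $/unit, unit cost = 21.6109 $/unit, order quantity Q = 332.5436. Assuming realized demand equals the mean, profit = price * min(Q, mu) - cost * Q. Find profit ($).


Sales at mu = min(332.5436, 285.8334) = 285.8334
Revenue = 48.0581 * 285.8334 = 13736.6101
Total cost = 21.6109 * 332.5436 = 7186.5665
Profit = 13736.6101 - 7186.5665 = 6550.0436

6550.0436 $


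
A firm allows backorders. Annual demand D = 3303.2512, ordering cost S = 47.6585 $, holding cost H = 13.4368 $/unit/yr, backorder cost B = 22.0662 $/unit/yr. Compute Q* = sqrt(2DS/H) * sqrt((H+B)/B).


sqrt(2DS/H) = 153.0763
sqrt((H+B)/B) = 1.2684
Q* = 153.0763 * 1.2684 = 194.1676

194.1676 units


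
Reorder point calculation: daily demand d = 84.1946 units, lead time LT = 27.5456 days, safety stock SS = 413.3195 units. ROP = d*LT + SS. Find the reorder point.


d*LT = 84.1946 * 27.5456 = 2319.1908
ROP = 2319.1908 + 413.3195 = 2732.5103

2732.5103 units


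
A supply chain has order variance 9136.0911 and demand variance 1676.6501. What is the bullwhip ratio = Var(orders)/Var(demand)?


BW = 9136.0911 / 1676.6501 = 5.4490

5.4490


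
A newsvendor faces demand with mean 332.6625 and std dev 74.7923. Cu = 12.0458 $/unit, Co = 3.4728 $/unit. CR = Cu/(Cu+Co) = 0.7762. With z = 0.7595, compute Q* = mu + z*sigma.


CR = Cu/(Cu+Co) = 12.0458/(12.0458+3.4728) = 0.7762
z = 0.7595
Q* = 332.6625 + 0.7595 * 74.7923 = 389.4673

389.4673 units


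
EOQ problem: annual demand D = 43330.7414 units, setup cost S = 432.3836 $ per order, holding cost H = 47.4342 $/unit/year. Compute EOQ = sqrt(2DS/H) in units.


2*D*S = 2 * 43330.7414 * 432.3836 = 37471003.9144
2*D*S/H = 789957.5394
EOQ = sqrt(789957.5394) = 888.7956

888.7956 units


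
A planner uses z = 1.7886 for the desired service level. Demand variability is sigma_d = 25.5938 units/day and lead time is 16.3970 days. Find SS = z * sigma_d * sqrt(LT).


sqrt(LT) = sqrt(16.3970) = 4.0493
SS = 1.7886 * 25.5938 * 4.0493 = 185.3661

185.3661 units


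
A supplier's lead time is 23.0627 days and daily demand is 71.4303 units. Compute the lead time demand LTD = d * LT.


LTD = 71.4303 * 23.0627 = 1647.3756

1647.3756 units


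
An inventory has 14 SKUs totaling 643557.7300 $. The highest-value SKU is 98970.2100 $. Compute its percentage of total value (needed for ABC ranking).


Top item = 98970.2100
Total = 643557.7300
Percentage = 98970.2100 / 643557.7300 * 100 = 15.3786

15.3786%


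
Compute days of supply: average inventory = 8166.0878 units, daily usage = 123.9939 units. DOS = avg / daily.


DOS = 8166.0878 / 123.9939 = 65.8588

65.8588 days


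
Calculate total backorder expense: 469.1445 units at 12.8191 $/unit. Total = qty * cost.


Total = 469.1445 * 12.8191 = 6014.0103

6014.0103 $


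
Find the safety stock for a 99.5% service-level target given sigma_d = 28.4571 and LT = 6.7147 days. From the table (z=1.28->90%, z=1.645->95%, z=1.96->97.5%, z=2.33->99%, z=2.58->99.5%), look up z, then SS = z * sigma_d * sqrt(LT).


From the table, SL = 99.5% corresponds to z = 2.58
sqrt(LT) = sqrt(6.7147) = 2.5913
SS = 2.58 * 28.4571 * 2.5913 = 190.2496

190.2496 units


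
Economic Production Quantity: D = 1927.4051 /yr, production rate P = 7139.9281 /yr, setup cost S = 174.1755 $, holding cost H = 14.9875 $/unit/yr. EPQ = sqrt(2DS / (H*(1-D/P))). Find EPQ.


1 - D/P = 1 - 0.2699 = 0.7301
H*(1-D/P) = 10.9417
2DS = 671413.4940
EPQ = sqrt(61363.0197) = 247.7156

247.7156 units


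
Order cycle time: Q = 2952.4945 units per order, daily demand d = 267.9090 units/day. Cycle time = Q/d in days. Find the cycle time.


Cycle = 2952.4945 / 267.9090 = 11.0205

11.0205 days


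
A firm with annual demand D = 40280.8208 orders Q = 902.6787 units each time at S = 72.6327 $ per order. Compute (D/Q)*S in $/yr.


Number of orders = D/Q = 44.6237
Cost = 44.6237 * 72.6327 = 3241.1364

3241.1364 $/yr


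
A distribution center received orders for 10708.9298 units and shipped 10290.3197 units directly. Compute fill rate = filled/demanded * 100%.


FR = 10290.3197 / 10708.9298 * 100 = 96.0910

96.0910%


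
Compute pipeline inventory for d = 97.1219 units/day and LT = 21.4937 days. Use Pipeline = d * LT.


Pipeline = 97.1219 * 21.4937 = 2087.5090

2087.5090 units


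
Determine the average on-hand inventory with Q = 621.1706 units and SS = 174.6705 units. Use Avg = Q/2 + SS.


Q/2 = 310.5853
Avg = 310.5853 + 174.6705 = 485.2558

485.2558 units


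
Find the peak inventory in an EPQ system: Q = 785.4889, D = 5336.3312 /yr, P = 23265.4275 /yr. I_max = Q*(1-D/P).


D/P = 0.2294
1 - D/P = 0.7706
I_max = 785.4889 * 0.7706 = 605.3233

605.3233 units


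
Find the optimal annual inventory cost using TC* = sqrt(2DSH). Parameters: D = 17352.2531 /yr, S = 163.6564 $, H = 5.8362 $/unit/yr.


2*D*S*H = 33147366.4278
TC* = sqrt(33147366.4278) = 5757.3750

5757.3750 $/yr


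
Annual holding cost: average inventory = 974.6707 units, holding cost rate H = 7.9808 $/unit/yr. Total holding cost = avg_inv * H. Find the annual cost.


Cost = 974.6707 * 7.9808 = 7778.6519

7778.6519 $/yr


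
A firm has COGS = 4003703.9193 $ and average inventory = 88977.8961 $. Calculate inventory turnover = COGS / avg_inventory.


Turnover = 4003703.9193 / 88977.8961 = 44.9966

44.9966


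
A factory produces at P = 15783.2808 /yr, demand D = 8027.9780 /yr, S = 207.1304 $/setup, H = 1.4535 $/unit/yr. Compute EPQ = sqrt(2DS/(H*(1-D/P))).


1 - D/P = 1 - 0.5086 = 0.4914
H*(1-D/P) = 0.7142
2DS = 3325676.5887
EPQ = sqrt(4656541.7487) = 2157.9022

2157.9022 units


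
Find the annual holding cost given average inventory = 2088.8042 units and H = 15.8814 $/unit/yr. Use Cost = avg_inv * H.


Cost = 2088.8042 * 15.8814 = 33173.1350

33173.1350 $/yr


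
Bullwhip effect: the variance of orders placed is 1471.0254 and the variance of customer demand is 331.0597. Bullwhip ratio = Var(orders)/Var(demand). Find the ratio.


BW = 1471.0254 / 331.0597 = 4.4434

4.4434


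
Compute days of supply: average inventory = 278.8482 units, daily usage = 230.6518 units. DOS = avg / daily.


DOS = 278.8482 / 230.6518 = 1.2090

1.2090 days


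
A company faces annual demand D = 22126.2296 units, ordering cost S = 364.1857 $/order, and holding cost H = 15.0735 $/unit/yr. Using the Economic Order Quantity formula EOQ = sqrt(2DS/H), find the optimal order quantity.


2*D*S = 2 * 22126.2296 * 364.1857 = 16116112.8305
2*D*S/H = 1069168.5959
EOQ = sqrt(1069168.5959) = 1034.0061

1034.0061 units


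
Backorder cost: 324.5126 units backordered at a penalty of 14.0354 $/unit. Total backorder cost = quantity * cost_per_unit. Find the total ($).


Total = 324.5126 * 14.0354 = 4554.6641

4554.6641 $


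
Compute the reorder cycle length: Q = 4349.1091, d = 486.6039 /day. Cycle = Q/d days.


Cycle = 4349.1091 / 486.6039 = 8.9377

8.9377 days


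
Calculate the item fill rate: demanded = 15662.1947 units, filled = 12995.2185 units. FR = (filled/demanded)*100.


FR = 12995.2185 / 15662.1947 * 100 = 82.9719

82.9719%


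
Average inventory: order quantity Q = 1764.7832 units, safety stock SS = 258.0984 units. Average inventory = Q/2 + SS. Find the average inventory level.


Q/2 = 882.3916
Avg = 882.3916 + 258.0984 = 1140.4900

1140.4900 units


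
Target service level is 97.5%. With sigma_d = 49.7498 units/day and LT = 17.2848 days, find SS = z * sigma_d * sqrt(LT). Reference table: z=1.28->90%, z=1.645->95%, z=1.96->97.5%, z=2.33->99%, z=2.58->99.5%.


From the table, SL = 97.5% corresponds to z = 1.96
sqrt(LT) = sqrt(17.2848) = 4.1575
SS = 1.96 * 49.7498 * 4.1575 = 405.3961

405.3961 units


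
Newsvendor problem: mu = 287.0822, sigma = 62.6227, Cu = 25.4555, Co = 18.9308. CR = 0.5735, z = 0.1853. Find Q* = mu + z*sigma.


CR = Cu/(Cu+Co) = 25.4555/(25.4555+18.9308) = 0.5735
z = 0.1853
Q* = 287.0822 + 0.1853 * 62.6227 = 298.6862

298.6862 units


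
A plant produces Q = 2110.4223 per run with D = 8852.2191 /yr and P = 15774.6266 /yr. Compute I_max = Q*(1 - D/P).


D/P = 0.5612
1 - D/P = 0.4388
I_max = 2110.4223 * 0.4388 = 926.1204

926.1204 units


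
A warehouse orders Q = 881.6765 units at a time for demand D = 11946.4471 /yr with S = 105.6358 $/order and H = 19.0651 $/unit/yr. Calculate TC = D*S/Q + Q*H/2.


Ordering cost = D*S/Q = 1431.3328
Holding cost = Q*H/2 = 8404.6253
TC = 1431.3328 + 8404.6253 = 9835.9581

9835.9581 $/yr


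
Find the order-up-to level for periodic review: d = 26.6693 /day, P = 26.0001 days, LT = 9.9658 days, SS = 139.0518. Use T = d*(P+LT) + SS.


P + LT = 35.9659
d*(P+LT) = 26.6693 * 35.9659 = 959.1854
T = 959.1854 + 139.0518 = 1098.2372

1098.2372 units


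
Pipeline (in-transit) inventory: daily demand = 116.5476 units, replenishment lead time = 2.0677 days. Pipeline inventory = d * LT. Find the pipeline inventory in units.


Pipeline = 116.5476 * 2.0677 = 240.9855

240.9855 units


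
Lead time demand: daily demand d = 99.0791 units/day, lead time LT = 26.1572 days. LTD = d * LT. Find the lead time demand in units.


LTD = 99.0791 * 26.1572 = 2591.6318

2591.6318 units


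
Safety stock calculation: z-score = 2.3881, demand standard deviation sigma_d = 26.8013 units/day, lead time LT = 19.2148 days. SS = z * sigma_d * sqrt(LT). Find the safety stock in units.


sqrt(LT) = sqrt(19.2148) = 4.3835
SS = 2.3881 * 26.8013 * 4.3835 = 280.5604

280.5604 units


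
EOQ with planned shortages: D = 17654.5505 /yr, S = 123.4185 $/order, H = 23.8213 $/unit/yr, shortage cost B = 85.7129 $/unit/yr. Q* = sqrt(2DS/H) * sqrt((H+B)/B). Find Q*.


sqrt(2DS/H) = 427.7113
sqrt((H+B)/B) = 1.1305
Q* = 427.7113 * 1.1305 = 483.5067

483.5067 units
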